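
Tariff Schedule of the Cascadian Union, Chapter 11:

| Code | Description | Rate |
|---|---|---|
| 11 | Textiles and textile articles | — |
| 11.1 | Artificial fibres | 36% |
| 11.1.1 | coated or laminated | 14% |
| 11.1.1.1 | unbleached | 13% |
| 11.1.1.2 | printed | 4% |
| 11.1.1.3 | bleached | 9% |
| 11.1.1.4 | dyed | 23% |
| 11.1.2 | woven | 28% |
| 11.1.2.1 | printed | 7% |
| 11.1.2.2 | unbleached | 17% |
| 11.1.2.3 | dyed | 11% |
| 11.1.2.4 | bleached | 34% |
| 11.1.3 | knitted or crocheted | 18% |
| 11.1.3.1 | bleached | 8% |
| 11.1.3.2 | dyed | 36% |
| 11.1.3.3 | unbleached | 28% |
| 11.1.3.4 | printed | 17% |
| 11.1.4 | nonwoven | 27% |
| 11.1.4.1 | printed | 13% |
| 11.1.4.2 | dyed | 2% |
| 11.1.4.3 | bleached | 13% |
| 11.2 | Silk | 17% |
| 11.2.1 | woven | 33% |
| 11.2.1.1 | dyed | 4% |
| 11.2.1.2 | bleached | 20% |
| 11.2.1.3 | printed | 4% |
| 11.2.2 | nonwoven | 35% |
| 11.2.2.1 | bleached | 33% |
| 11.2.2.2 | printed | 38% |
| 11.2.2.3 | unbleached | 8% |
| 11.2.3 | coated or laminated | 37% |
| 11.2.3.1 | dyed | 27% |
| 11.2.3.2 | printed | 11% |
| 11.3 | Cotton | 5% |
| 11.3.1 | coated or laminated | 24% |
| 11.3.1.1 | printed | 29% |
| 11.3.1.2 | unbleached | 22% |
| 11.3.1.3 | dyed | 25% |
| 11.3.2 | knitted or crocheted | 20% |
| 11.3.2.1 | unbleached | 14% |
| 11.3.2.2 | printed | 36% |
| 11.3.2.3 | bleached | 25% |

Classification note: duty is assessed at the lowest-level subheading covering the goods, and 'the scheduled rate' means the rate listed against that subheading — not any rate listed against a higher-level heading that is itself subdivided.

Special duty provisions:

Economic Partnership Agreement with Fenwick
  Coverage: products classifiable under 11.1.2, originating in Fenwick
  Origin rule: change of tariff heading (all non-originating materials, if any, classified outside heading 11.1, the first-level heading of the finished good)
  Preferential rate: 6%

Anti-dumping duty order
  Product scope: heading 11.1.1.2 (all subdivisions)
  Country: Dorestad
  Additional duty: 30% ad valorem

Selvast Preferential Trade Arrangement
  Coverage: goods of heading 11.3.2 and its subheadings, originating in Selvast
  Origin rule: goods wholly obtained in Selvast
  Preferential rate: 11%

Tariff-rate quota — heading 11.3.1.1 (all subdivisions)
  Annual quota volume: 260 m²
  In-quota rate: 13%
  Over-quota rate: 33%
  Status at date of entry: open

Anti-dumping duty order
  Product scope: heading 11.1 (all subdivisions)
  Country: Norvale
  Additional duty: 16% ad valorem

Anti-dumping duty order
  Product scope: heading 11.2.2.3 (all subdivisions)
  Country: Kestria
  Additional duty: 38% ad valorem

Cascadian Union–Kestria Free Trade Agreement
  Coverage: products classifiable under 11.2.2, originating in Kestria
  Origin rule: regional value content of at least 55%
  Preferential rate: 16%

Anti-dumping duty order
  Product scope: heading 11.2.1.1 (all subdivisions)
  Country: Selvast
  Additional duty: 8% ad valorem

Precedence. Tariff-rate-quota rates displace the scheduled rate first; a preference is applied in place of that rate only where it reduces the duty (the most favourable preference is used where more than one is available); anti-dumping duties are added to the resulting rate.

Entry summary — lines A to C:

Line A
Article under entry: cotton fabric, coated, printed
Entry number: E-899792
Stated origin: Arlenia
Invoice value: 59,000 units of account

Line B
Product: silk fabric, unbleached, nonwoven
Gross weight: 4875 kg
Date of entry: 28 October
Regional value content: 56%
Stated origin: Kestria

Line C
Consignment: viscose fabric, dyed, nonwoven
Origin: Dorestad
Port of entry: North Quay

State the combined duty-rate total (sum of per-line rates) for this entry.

61%

Line A: cotton → 11.3; coated → 11.3.1; printed → 11.3.1.1. Scheduled 29%. quota on 11.3.1.1 open → in-quota 13%. → 13%.
Line B: silk → 11.2; nonwoven → 11.2.2; unbleached → 11.2.2.3. Scheduled 8%. Kestria agreement on 11.2.2: RVC ≥ 55% → 16% available; preference 16% not lower than 8% → no reduction; anti-dumping (Kestria, 11.2.2.3): +38%; total 8% + 38% = 46%. → 46%.
Line C: viscose → 11.1; nonwoven → 11.1.4; dyed → 11.1.4.2. Scheduled 2%. No special measure applies. → 2%.
Sum: 13% + 46% + 2% = 61%.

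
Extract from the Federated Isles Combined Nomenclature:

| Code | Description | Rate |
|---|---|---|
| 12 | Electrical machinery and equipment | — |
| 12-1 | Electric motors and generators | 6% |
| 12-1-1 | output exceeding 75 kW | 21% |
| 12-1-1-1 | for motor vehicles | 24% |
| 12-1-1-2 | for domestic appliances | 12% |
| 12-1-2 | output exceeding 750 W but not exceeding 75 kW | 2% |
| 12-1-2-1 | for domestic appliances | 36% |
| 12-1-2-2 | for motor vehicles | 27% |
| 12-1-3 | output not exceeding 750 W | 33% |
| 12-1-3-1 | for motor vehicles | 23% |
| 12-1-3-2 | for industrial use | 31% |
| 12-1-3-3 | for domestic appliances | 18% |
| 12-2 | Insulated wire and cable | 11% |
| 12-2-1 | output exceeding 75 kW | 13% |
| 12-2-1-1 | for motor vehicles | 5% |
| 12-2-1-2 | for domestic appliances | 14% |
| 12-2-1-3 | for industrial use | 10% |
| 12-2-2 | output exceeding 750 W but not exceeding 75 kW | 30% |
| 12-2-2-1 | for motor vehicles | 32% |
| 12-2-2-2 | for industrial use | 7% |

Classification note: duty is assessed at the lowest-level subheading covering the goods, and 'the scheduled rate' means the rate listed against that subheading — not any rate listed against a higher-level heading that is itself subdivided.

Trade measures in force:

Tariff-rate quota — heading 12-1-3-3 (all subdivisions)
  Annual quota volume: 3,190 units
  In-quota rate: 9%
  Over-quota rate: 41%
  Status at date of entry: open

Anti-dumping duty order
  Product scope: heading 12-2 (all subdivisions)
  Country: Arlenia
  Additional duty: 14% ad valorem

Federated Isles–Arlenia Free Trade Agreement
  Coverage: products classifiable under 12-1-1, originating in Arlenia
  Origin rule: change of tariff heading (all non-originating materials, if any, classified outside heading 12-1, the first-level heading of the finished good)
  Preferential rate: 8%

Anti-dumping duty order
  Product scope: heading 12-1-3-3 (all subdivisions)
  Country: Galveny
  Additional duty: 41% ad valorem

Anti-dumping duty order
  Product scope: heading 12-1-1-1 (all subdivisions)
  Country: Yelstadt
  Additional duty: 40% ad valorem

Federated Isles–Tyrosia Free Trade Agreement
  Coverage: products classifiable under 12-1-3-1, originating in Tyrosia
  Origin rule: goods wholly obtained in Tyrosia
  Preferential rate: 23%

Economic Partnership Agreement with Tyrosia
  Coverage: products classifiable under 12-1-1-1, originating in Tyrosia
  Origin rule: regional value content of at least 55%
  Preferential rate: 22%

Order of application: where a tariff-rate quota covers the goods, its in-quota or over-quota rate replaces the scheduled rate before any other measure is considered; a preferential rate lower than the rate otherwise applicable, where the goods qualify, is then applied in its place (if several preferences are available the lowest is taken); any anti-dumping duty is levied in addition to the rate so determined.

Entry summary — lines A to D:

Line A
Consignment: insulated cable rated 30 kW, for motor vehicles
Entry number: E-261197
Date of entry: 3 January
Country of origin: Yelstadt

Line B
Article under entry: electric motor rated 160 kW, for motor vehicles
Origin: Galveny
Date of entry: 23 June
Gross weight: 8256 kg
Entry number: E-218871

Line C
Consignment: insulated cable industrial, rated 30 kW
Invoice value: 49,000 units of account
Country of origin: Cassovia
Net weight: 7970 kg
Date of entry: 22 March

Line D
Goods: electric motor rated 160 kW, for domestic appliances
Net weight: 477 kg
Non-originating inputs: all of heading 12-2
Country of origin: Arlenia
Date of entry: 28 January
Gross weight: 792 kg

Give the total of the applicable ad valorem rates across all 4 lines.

71%

Line A: insulated cable → 12-2; rated 30 kW → 12-2-2; for motor vehicles → 12-2-2-1. Scheduled 32%. No special measure applies. → 32%.
Line B: electric motor → 12-1; rated 160 kW → 12-1-1; for motor vehicles → 12-1-1-1. Scheduled 24%. No special measure applies. → 24%.
Line C: insulated cable → 12-2; rated 30 kW → 12-2-2; industrial → 12-2-2-2. Scheduled 7%. No special measure applies. → 7%.
Line D: electric motor → 12-1; rated 160 kW → 12-1-1; for domestic appliances → 12-1-1-2. Scheduled 12%. Arlenia agreement on 12-1-1: CTH met → 8% available; preferential 8%. → 8%.
Sum: 32% + 24% + 7% + 8% = 71%.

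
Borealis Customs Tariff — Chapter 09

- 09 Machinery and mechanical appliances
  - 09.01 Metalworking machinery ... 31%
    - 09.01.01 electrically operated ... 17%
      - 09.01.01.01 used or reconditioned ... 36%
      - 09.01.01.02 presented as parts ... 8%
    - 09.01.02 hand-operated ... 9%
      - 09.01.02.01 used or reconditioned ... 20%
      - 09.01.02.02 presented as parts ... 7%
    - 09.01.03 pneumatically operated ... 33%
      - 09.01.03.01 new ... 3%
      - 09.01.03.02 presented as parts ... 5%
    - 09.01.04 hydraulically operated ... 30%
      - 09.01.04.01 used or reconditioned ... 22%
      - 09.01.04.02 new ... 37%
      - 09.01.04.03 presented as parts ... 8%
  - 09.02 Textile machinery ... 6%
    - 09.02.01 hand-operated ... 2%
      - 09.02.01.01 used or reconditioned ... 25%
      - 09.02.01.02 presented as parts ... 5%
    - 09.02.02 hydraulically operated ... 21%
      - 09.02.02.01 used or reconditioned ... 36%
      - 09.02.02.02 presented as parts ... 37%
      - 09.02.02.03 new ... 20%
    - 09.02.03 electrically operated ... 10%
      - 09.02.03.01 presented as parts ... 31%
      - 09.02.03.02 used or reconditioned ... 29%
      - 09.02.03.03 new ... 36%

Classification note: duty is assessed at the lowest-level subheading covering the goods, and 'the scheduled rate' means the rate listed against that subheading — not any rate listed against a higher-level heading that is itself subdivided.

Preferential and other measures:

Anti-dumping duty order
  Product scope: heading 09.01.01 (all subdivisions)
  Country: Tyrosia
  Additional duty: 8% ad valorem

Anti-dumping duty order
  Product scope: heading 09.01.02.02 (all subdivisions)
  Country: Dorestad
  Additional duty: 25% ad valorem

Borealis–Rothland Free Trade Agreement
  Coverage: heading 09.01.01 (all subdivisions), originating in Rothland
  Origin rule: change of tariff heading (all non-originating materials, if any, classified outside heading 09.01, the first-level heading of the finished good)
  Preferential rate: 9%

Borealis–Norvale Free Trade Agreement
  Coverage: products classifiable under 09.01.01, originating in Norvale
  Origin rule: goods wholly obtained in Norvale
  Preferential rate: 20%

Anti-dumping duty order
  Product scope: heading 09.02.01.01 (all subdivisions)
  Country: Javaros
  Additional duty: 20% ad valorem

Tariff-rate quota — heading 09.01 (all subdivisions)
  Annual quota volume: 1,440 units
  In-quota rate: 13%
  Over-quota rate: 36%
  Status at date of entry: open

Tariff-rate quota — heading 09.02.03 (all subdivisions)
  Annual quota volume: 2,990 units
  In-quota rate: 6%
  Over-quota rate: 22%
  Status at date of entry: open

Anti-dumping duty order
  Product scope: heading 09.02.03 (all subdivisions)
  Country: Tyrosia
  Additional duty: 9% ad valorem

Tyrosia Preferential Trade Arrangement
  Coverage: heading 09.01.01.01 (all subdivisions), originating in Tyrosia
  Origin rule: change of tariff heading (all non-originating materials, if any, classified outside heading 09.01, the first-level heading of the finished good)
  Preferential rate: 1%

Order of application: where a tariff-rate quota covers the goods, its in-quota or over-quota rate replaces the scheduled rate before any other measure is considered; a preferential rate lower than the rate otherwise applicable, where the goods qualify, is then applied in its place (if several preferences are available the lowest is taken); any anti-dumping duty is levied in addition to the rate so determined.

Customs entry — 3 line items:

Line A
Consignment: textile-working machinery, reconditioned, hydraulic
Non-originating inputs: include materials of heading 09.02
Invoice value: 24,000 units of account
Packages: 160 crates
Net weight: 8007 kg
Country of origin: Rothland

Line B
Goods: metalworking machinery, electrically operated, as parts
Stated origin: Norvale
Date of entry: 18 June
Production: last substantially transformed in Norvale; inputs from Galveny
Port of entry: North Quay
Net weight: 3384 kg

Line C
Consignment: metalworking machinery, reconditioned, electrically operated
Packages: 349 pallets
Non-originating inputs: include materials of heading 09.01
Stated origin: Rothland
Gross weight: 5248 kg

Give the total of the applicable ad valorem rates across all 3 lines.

Line A: textile-working → 09.02; hydraulic → 09.02.02; reconditioned → 09.02.02.01. Scheduled 36%. Rothland agreement on 09.01.01: 09.02.02.01 not covered. → 36%.
Line B: metalworking → 09.01; electrically operated → 09.01.01; as parts → 09.01.01.02. Scheduled 8%. quota on 09.01 open → in-quota 13%; Norvale agreement on 09.01.01: not wholly obtained. → 13%.
Line C: metalworking → 09.01; electrically operated → 09.01.01; reconditioned → 09.01.01.01. Scheduled 36%. quota on 09.01 open → in-quota 13%; Rothland agreement on 09.01.01: CTH not met. → 13%.
Sum: 36% + 13% + 13% = 62%.

62%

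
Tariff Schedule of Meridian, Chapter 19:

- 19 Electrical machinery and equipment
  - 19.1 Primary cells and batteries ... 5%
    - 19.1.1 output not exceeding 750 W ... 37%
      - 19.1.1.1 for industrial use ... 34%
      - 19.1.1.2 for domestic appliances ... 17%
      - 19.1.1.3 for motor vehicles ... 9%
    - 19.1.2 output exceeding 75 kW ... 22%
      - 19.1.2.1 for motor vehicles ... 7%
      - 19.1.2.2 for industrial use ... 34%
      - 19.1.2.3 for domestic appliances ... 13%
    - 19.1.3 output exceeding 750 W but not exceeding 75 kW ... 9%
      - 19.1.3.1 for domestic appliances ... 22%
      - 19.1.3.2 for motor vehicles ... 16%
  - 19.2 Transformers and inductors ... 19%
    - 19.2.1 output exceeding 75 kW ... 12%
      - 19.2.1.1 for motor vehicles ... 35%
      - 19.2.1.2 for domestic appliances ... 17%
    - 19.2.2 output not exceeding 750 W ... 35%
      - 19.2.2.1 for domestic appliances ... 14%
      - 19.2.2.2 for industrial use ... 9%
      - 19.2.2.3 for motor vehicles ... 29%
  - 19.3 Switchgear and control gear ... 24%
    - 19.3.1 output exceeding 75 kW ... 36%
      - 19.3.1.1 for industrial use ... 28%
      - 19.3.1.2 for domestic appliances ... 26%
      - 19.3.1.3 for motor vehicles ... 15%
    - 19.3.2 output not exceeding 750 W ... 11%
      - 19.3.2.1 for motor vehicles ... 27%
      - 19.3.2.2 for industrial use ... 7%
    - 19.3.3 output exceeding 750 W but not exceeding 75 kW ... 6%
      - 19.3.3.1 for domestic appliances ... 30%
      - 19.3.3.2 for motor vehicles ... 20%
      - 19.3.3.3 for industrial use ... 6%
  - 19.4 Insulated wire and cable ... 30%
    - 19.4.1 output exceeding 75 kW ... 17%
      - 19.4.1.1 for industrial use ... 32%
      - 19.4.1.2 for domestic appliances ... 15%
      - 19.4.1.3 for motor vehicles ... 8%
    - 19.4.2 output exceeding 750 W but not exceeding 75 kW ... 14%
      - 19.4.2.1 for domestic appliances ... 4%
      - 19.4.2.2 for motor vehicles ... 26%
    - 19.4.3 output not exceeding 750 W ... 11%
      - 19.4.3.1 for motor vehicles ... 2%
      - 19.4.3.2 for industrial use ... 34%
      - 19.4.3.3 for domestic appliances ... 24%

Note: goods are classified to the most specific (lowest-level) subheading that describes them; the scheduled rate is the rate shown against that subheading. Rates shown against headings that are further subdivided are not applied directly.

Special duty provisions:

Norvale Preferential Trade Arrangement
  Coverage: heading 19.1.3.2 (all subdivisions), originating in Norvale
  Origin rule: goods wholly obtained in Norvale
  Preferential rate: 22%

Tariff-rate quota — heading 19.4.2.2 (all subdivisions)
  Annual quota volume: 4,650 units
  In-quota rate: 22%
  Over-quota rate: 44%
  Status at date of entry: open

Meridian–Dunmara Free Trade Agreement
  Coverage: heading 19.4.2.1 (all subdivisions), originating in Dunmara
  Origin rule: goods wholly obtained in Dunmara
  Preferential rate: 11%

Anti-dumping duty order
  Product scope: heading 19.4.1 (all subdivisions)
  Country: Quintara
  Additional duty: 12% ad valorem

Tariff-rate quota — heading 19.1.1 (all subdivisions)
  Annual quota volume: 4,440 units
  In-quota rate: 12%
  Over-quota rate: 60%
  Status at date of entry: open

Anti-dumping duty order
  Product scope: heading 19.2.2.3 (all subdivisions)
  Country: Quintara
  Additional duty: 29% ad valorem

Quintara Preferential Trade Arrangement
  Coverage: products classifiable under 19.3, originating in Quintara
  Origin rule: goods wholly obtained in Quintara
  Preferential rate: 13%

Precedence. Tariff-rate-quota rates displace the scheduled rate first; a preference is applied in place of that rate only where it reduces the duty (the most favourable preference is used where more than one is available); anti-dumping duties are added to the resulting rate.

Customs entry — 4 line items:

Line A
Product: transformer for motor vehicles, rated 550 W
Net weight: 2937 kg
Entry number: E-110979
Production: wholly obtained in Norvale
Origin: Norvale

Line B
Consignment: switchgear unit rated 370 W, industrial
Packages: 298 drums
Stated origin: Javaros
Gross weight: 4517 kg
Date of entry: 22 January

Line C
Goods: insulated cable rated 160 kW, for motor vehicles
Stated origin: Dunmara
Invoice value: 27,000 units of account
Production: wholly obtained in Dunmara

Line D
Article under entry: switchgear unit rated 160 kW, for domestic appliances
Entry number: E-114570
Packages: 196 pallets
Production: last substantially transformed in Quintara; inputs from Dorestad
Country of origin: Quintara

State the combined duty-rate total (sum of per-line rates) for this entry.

Line A: transformer → 19.2; rated 550 W → 19.2.2; for motor vehicles → 19.2.2.3. Scheduled 29%. Norvale agreement on 19.1.3.2: 19.2.2.3 not covered. → 29%.
Line B: switchgear unit → 19.3; rated 370 W → 19.3.2; industrial → 19.3.2.2. Scheduled 7%. No special measure applies. → 7%.
Line C: insulated cable → 19.4; rated 160 kW → 19.4.1; for motor vehicles → 19.4.1.3. Scheduled 8%. Dunmara agreement on 19.4.2.1: 19.4.1.3 not covered. → 8%.
Line D: switchgear unit → 19.3; rated 160 kW → 19.3.1; for domestic appliances → 19.3.1.2. Scheduled 26%. Quintara agreement on 19.3: not wholly obtained. → 26%.
Sum: 29% + 7% + 8% + 26% = 70%.

70%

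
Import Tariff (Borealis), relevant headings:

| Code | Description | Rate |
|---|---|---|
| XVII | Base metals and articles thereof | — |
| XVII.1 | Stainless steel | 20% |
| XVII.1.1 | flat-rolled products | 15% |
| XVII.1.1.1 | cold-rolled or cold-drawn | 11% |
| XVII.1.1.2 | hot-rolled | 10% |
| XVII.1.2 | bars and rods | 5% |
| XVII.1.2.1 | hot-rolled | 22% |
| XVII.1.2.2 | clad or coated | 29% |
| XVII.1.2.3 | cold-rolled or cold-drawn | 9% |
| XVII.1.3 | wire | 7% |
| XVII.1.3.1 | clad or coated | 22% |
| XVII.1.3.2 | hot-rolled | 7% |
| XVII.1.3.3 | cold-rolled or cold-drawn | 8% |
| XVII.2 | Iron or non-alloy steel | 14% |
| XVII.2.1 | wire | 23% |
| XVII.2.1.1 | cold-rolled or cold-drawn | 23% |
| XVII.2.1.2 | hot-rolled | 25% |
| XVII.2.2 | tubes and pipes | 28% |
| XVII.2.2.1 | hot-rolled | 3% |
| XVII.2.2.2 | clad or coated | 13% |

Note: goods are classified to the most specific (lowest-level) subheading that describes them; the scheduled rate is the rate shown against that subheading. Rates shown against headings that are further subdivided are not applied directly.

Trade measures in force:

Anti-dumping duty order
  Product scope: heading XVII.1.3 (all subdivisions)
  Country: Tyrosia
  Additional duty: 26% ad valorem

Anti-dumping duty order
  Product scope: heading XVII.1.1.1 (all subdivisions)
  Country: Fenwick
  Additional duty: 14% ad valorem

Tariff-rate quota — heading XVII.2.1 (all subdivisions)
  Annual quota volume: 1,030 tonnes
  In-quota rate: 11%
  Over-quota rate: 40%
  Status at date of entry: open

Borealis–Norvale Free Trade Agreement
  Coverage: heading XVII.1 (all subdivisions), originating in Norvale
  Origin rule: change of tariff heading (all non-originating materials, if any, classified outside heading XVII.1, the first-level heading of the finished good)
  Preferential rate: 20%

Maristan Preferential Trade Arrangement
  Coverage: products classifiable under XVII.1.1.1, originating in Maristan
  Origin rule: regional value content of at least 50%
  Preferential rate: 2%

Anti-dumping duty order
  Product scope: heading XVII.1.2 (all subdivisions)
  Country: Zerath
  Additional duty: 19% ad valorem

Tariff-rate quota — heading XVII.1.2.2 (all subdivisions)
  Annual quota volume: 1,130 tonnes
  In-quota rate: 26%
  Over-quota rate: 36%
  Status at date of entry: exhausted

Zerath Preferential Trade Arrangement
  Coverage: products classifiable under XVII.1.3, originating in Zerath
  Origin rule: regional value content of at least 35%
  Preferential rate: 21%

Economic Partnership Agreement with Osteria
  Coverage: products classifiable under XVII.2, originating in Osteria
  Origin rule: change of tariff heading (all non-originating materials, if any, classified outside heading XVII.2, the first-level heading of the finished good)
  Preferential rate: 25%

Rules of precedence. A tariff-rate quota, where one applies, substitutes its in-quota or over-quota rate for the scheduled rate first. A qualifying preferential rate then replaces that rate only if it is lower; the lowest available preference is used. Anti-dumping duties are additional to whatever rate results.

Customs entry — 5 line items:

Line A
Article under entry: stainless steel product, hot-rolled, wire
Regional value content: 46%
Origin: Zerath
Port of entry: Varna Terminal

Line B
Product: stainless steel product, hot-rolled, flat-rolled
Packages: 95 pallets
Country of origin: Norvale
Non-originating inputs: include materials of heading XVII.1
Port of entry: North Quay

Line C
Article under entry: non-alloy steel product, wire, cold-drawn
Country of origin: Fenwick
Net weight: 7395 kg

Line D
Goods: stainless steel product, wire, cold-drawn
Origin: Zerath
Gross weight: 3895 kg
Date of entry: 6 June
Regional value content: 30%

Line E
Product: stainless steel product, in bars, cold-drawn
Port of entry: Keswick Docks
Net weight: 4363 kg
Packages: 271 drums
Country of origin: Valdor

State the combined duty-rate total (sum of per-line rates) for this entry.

45%

Line A: stainless steel → XVII.1; wire → XVII.1.3; hot-rolled → XVII.1.3.2. Scheduled 7%. Zerath agreement on XVII.1.3: RVC ≥ 35% → 21% available; preference 21% not lower than 7% → no reduction. → 7%.
Line B: stainless steel → XVII.1; flat-rolled → XVII.1.1; hot-rolled → XVII.1.1.2. Scheduled 10%. Norvale agreement on XVII.1: CTH not met. → 10%.
Line C: non-alloy steel → XVII.2; wire → XVII.2.1; cold-drawn → XVII.2.1.1. Scheduled 23%. quota on XVII.2.1 open → in-quota 11%. → 11%.
Line D: stainless steel → XVII.1; wire → XVII.1.3; cold-drawn → XVII.1.3.3. Scheduled 8%. Zerath agreement on XVII.1.3: RVC < 35%. → 8%.
Line E: stainless steel → XVII.1; in bars → XVII.1.2; cold-drawn → XVII.1.2.3. Scheduled 9%. No special measure applies. → 9%.
Sum: 7% + 10% + 11% + 8% + 9% = 45%.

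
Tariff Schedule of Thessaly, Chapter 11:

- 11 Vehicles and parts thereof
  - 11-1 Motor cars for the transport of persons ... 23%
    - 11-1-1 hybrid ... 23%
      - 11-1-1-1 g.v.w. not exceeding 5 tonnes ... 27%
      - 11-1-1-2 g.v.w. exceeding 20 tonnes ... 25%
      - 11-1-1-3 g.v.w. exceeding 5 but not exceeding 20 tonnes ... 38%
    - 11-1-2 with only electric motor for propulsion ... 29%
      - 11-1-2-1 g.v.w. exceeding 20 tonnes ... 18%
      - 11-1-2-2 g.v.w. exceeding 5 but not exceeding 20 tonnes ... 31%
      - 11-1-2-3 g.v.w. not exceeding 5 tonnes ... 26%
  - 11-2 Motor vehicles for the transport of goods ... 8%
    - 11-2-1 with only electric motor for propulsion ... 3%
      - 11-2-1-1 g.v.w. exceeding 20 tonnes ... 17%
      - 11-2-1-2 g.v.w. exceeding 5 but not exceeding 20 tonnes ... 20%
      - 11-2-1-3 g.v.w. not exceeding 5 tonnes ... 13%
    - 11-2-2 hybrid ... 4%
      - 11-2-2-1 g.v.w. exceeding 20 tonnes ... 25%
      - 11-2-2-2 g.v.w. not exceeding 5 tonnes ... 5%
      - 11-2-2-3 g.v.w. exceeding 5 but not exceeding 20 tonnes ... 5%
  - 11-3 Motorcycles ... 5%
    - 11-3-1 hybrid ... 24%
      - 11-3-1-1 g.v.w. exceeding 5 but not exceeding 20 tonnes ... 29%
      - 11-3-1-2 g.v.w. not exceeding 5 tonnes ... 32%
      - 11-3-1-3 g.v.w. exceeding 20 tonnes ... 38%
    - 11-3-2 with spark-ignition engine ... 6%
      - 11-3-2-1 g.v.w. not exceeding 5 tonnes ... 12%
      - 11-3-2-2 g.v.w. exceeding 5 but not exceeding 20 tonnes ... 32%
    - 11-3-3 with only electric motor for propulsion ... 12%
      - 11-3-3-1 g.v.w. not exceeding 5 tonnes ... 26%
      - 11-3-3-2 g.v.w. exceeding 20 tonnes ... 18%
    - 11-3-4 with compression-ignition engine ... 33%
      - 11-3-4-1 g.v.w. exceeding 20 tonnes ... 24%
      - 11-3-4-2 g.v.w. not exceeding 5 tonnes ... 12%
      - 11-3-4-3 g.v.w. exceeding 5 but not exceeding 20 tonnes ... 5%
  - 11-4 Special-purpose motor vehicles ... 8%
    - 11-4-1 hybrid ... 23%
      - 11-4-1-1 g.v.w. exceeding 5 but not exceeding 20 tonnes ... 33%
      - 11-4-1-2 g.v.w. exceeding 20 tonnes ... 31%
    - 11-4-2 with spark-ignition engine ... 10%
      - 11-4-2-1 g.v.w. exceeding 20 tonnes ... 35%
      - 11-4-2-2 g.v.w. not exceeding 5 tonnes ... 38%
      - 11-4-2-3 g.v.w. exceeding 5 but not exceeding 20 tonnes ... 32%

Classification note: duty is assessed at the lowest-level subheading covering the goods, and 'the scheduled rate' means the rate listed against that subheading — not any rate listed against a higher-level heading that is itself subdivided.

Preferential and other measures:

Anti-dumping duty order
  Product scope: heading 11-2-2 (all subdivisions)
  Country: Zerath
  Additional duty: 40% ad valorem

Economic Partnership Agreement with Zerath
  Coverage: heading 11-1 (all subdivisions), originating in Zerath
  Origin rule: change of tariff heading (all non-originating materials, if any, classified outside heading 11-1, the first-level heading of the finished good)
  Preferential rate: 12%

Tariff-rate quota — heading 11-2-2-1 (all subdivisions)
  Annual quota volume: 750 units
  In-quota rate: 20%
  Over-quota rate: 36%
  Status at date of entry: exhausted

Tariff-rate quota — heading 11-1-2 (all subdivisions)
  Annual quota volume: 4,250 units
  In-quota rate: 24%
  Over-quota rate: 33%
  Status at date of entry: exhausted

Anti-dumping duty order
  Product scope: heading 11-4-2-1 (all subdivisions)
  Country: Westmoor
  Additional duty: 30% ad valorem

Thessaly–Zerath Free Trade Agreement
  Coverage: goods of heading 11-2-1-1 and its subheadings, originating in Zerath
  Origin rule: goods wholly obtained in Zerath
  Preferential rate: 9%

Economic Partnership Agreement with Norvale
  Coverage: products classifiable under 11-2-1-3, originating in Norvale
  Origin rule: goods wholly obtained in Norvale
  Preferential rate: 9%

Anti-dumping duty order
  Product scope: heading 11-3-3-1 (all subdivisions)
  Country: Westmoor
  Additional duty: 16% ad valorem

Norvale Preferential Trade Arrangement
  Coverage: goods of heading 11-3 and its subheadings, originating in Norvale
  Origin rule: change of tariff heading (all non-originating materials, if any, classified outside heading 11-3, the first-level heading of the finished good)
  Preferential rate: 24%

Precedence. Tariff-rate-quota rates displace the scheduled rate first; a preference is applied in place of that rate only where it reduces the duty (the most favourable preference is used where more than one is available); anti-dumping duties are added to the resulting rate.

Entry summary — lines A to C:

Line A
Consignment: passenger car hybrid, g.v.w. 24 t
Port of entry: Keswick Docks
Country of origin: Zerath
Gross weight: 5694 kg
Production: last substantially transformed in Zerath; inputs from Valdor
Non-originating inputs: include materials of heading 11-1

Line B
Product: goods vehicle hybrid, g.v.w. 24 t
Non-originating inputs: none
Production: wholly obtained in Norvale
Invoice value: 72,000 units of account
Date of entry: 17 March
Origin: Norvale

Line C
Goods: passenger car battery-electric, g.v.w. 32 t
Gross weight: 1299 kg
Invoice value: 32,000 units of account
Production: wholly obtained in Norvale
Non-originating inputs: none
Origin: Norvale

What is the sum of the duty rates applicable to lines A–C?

Line A: passenger car → 11-1; hybrid → 11-1-1; g.v.w. 24 t → 11-1-1-2. Scheduled 25%. Zerath agreement on 11-1: CTH not met; Zerath agreement on 11-2-1-1: 11-1-1-2 not covered. → 25%.
Line B: goods vehicle → 11-2; hybrid → 11-2-2; g.v.w. 24 t → 11-2-2-1. Scheduled 25%. quota on 11-2-2-1 exhausted → over-quota 36%; Norvale agreement on 11-2-1-3: 11-2-2-1 not covered; Norvale agreement on 11-3: 11-2-2-1 not covered. → 36%.
Line C: passenger car → 11-1; battery-electric → 11-1-2; g.v.w. 32 t → 11-1-2-1. Scheduled 18%. quota on 11-1-2 exhausted → over-quota 33%; Norvale agreement on 11-2-1-3: 11-1-2-1 not covered; Norvale agreement on 11-3: 11-1-2-1 not covered. → 33%.
Sum: 25% + 36% + 33% = 94%.

94%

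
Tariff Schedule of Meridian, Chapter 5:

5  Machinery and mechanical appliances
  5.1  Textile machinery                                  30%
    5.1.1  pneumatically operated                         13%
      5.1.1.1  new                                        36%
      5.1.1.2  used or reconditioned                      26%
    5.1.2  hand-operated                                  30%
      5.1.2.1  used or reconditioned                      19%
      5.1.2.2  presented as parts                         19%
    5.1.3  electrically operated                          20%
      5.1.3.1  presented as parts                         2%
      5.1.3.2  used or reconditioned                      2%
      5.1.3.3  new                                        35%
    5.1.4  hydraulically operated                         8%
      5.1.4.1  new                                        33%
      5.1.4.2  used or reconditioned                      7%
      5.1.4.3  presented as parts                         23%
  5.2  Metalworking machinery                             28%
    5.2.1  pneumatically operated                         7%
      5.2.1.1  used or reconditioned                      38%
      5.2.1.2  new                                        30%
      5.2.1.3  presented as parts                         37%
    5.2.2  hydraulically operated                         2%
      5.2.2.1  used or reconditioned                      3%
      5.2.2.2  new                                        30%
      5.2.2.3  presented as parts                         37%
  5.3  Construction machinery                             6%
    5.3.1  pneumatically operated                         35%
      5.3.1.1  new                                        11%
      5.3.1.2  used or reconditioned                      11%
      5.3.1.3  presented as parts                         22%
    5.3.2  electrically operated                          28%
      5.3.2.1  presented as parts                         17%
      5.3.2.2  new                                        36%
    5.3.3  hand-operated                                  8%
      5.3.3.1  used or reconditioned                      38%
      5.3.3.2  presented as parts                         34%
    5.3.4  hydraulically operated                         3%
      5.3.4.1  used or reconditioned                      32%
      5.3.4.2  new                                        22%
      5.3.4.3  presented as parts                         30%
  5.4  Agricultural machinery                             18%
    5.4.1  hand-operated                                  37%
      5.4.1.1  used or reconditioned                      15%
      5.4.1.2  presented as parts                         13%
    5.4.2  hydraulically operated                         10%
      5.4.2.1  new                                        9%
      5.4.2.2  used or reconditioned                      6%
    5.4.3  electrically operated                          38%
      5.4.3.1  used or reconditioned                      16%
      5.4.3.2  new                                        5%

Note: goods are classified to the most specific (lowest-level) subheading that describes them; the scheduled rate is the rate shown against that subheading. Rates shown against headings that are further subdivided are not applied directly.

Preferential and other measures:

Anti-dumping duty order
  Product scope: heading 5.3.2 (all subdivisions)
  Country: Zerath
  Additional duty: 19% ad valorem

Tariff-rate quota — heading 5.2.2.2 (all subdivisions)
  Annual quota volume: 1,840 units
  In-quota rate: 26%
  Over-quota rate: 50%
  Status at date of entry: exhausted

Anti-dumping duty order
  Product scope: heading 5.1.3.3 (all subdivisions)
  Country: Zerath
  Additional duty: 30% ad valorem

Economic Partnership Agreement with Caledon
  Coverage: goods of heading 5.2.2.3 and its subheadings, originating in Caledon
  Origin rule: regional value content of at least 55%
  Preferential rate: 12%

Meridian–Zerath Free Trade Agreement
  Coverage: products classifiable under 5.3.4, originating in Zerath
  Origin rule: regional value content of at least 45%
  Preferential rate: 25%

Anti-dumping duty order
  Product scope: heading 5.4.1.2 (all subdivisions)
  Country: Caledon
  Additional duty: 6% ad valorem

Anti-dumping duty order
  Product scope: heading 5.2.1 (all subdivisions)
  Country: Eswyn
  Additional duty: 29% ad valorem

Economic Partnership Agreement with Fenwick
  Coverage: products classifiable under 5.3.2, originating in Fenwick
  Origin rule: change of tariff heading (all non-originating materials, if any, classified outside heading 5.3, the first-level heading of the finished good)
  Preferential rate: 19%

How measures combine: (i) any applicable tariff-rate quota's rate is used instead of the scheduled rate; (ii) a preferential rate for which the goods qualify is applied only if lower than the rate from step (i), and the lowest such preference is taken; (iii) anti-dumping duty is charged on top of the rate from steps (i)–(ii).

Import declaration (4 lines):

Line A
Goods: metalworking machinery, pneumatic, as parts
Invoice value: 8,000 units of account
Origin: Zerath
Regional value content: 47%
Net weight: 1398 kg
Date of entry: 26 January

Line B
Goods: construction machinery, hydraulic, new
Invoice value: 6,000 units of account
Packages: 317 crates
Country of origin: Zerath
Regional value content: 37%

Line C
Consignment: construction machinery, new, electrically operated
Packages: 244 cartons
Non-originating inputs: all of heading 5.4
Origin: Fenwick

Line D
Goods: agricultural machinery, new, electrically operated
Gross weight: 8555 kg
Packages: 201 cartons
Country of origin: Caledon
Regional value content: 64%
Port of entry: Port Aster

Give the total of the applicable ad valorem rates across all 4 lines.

83%

Line A: metalworking → 5.2; pneumatic → 5.2.1; as parts → 5.2.1.3. Scheduled 37%. Zerath agreement on 5.3.4: 5.2.1.3 not covered. → 37%.
Line B: construction → 5.3; hydraulic → 5.3.4; new → 5.3.4.2. Scheduled 22%. Zerath agreement on 5.3.4: RVC < 45%. → 22%.
Line C: construction → 5.3; electrically operated → 5.3.2; new → 5.3.2.2. Scheduled 36%. Fenwick agreement on 5.3.2: CTH met → 19% available; preferential 19%. → 19%.
Line D: agricultural → 5.4; electrically operated → 5.4.3; new → 5.4.3.2. Scheduled 5%. Caledon agreement on 5.2.2.3: 5.4.3.2 not covered. → 5%.
Sum: 37% + 22% + 19% + 5% = 83%.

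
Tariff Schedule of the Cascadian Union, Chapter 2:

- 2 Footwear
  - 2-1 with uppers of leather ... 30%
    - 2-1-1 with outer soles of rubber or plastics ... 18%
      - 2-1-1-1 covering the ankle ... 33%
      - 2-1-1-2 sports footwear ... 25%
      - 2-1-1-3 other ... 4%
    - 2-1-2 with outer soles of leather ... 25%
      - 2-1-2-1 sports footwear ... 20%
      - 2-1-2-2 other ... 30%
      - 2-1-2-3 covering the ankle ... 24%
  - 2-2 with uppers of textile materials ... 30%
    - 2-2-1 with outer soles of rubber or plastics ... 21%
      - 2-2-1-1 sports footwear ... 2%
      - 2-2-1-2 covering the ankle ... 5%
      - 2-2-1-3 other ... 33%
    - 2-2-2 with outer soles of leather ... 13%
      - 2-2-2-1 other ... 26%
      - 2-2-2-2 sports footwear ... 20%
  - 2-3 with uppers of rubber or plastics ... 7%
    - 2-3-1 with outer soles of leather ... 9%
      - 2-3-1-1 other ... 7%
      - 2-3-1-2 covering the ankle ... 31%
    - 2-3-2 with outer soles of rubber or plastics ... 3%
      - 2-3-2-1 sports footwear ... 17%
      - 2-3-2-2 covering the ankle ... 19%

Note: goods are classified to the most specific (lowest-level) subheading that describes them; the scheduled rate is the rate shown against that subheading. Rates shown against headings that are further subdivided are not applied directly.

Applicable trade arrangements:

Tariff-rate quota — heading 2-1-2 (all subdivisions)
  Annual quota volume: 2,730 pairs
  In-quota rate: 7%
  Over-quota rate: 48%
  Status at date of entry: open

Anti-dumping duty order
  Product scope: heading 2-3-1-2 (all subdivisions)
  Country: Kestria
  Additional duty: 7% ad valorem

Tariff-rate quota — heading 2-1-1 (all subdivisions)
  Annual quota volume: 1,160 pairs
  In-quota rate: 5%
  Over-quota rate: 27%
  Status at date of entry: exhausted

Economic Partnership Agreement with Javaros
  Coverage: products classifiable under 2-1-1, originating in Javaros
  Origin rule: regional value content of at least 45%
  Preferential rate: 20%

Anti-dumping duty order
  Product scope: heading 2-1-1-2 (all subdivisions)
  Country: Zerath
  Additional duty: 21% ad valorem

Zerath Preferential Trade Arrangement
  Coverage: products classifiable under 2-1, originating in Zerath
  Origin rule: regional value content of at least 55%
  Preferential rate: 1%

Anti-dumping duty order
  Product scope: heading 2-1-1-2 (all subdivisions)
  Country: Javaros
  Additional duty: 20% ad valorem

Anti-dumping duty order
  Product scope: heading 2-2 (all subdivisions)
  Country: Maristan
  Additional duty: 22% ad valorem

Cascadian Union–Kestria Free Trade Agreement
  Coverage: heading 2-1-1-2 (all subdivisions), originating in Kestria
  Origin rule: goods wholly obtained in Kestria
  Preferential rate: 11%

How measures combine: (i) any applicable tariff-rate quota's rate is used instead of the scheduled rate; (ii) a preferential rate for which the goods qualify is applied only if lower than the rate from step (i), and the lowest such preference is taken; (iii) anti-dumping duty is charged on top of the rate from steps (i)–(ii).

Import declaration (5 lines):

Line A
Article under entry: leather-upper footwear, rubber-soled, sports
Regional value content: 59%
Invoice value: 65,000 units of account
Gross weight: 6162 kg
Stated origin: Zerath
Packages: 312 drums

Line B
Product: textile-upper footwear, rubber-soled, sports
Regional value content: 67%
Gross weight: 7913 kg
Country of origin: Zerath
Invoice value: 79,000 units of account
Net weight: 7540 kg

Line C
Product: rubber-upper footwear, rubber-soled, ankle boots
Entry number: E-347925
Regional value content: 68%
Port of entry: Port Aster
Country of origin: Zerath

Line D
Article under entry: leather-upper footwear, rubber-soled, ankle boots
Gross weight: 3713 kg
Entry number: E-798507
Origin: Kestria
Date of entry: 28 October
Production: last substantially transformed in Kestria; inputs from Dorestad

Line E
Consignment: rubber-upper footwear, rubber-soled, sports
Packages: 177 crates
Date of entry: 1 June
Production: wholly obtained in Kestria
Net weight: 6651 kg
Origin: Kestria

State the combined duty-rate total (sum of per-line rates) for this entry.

Line A: leather-upper → 2-1; rubber-soled → 2-1-1; sports → 2-1-1-2. Scheduled 25%. quota on 2-1-1 exhausted → over-quota 27%; Zerath agreement on 2-1: RVC ≥ 55% → 1% available; preferential 1%; anti-dumping (Zerath, 2-1-1-2): +21%; total 1% + 21% = 22%. → 22%.
Line B: textile-upper → 2-2; rubber-soled → 2-2-1; sports → 2-2-1-1. Scheduled 2%. Zerath agreement on 2-1: 2-2-1-1 not covered. → 2%.
Line C: rubber-upper → 2-3; rubber-soled → 2-3-2; ankle boots → 2-3-2-2. Scheduled 19%. Zerath agreement on 2-1: 2-3-2-2 not covered. → 19%.
Line D: leather-upper → 2-1; rubber-soled → 2-1-1; ankle boots → 2-1-1-1. Scheduled 33%. quota on 2-1-1 exhausted → over-quota 27%; Kestria agreement on 2-1-1-2: 2-1-1-1 not covered. → 27%.
Line E: rubber-upper → 2-3; rubber-soled → 2-3-2; sports → 2-3-2-1. Scheduled 17%. Kestria agreement on 2-1-1-2: 2-3-2-1 not covered. → 17%.
Sum: 22% + 2% + 19% + 27% + 17% = 87%.

87%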